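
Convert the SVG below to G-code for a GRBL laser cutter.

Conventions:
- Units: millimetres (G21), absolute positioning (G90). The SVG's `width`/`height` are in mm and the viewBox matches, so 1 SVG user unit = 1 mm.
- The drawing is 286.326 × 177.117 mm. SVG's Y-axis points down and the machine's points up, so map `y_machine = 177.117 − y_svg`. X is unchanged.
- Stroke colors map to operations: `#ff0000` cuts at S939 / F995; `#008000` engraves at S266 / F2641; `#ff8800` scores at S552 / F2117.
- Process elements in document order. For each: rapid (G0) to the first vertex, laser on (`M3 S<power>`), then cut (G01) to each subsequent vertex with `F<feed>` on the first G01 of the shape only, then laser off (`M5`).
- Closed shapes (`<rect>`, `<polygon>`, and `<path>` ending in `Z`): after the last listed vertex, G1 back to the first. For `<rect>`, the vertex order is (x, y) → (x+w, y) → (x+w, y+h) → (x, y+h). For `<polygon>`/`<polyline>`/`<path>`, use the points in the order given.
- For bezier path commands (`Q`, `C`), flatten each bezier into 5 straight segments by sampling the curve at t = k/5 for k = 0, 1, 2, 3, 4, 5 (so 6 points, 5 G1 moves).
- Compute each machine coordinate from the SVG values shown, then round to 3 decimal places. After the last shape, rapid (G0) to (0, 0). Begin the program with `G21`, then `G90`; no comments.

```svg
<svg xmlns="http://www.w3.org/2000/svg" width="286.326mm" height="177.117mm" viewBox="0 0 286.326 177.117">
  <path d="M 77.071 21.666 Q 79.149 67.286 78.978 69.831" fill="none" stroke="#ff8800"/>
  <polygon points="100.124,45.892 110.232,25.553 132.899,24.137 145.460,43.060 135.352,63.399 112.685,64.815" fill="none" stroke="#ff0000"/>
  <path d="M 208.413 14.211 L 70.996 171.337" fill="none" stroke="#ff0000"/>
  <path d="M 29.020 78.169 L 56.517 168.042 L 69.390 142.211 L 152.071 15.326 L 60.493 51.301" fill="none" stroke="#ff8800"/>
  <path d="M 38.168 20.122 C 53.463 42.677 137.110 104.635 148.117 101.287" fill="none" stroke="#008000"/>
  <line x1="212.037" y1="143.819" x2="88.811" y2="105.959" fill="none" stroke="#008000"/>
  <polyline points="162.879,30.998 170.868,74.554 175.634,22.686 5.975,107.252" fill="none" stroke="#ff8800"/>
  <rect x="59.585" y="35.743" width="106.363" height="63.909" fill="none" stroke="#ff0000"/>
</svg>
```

1 u = 1 mm; y_m = 177.117 − y.

[1] `<path>` quadratic bezier, #ff8800→score S552 F2117: (77.071,155.451) → (77.812,138.926) → (78.374,125.847) → (78.755,116.214) → (78.956,110.027) → (78.978,107.286)

[2] `<polygon>` regular polygon, #ff0000→cut S939 F995: (100.124,131.225) → (110.232,151.564) → (132.899,152.980) → (145.460,134.057) → (135.352,113.718) → (112.685,112.302) → (100.124,131.225) (closed)

[3] `<path>` line segment, #ff0000→cut S939 F995: (208.413,162.906) → (70.996,5.780)

[4] `<path>` open polyline, #ff8800→score S552 F2117: (29.020,98.948) → (56.517,9.075) → (69.390,34.906) → (152.071,161.791) → (60.493,125.816)

[5] `<path>` cubic bezier, #008000→engrave S266 F2641: (38.168,156.995) → (54.419,139.571) → (80.307,117.717) → (109.065,96.458) → (133.924,80.820) → (148.117,75.830)

[6] `<line>` line segment, #008000→engrave S266 F2641: (212.037,33.298) → (88.811,71.158)

[7] `<polyline>` open polyline, #ff8800→score S552 F2117: (162.879,146.119) → (170.868,102.563) → (175.634,154.431) → (5.975,69.865)

[8] `<rect>` rectangle, #ff0000→cut S939 F995: (59.585,141.374) → (165.948,141.374) → (165.948,77.465) → (59.585,77.465) → (59.585,141.374) (closed)

G21
G90
G0 X77.071 Y155.451
M3 S552
G01 X77.812 Y138.926 F2117
G01 X78.374 Y125.847
G01 X78.755 Y116.214
G01 X78.956 Y110.027
G01 X78.978 Y107.286
M5
G0 X100.124 Y131.225
M3 S939
G01 X110.232 Y151.564 F995
G01 X132.899 Y152.980
G01 X145.460 Y134.057
G01 X135.352 Y113.718
G01 X112.685 Y112.302
G01 X100.124 Y131.225
M5
G0 X208.413 Y162.906
M3 S939
G01 X70.996 Y5.780 F995
M5
G0 X29.020 Y98.948
M3 S552
G01 X56.517 Y9.075 F2117
G01 X69.390 Y34.906
G01 X152.071 Y161.791
G01 X60.493 Y125.816
M5
G0 X38.168 Y156.995
M3 S266
G01 X54.419 Y139.571 F2641
G01 X80.307 Y117.717
G01 X109.065 Y96.458
G01 X133.924 Y80.820
G01 X148.117 Y75.830
M5
G0 X212.037 Y33.298
M3 S266
G01 X88.811 Y71.158 F2641
M5
G0 X162.879 Y146.119
M3 S552
G01 X170.868 Y102.563 F2117
G01 X175.634 Y154.431
G01 X5.975 Y69.865
M5
G0 X59.585 Y141.374
M3 S939
G01 X165.948 Y141.374 F995
G01 X165.948 Y77.465
G01 X59.585 Y77.465
G01 X59.585 Y141.374
M5
G0 X0.000 Y0.000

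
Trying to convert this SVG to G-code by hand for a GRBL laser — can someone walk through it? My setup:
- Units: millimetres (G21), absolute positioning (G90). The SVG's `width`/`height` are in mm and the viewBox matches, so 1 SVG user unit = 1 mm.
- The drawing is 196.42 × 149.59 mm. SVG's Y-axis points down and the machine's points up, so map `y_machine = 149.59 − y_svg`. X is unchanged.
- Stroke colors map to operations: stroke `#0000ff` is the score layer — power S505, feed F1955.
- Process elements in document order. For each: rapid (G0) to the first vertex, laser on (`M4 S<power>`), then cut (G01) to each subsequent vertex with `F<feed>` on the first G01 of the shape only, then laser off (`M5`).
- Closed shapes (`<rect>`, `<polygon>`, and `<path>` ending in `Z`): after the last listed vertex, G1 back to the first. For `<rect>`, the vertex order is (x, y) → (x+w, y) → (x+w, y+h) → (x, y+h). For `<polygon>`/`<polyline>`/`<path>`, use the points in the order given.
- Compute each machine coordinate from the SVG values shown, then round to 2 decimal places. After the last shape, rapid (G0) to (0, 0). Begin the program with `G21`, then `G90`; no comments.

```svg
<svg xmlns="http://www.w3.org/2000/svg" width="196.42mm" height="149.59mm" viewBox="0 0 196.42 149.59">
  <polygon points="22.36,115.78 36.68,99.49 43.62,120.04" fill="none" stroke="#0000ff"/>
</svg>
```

G21
G90
G0 X22.36 Y33.81
M4 S505
G01 X36.68 Y50.10 F1955
G01 X43.62 Y29.55
G01 X22.36 Y33.81
M5
G0 X0.00 Y0.00

1 u = 1 mm; y_m = 149.59 − y.

[1] `<polygon>` regular polygon, #0000ff→score S505 F1955: (22.36,33.81) → (36.68,50.10) → (43.62,29.55) → (22.36,33.81) (closed)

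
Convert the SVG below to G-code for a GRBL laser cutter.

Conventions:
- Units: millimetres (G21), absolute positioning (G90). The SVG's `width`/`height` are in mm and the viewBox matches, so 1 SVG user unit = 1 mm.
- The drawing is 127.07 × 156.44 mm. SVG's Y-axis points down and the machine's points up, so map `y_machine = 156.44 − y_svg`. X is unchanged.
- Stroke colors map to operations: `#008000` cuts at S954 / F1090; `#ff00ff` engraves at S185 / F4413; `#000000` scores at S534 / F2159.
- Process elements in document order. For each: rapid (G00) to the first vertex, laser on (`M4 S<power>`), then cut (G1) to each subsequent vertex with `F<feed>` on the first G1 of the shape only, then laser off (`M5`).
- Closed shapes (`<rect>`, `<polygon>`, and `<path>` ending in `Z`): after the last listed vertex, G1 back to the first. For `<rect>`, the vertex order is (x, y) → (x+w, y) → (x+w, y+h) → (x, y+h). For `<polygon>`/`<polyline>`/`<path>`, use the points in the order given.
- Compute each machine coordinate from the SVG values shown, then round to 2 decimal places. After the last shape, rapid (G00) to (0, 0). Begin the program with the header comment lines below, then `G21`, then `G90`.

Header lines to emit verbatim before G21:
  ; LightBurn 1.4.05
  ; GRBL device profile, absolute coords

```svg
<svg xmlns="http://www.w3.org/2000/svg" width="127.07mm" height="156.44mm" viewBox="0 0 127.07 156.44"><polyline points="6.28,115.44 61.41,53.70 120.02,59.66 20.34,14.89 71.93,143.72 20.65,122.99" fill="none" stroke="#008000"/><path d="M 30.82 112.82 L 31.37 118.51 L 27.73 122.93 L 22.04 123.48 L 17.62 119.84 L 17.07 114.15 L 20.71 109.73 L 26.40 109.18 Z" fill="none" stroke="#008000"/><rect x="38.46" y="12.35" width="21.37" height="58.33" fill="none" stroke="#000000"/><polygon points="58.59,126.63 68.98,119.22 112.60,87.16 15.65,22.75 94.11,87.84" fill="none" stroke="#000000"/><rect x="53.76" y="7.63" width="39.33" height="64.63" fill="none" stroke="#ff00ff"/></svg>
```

Since the viewBox matches the mm dimensions, user units are millimetres directly. The only transform is the Y-flip y_m = 156.44 − y_svg.

Shape 1 is a open polyline drawn with `<polyline>`. Its stroke #008000 means cut at S954, F1090. After flipping Y the toolpath is (6.28,41.00) → (61.41,102.74) → (120.02,96.78) → (20.34,141.55) → (71.93,12.72) → (20.65,33.45).

Shape 2 is a regular polygon drawn with `<path>`. Its stroke #008000 means cut at S954, F1090. After flipping Y the toolpath is (30.82,43.62) → (31.37,37.93) → (27.73,33.51) → (22.04,32.96) → (17.62,36.60) → (17.07,42.29) → (20.71,46.71) → (26.40,47.26) → (30.82,43.62), returning to the start.

Shape 3 is a rectangle drawn with `<rect>`. Its stroke #000000 means score at S534, F2159. After flipping Y the toolpath is (38.46,144.09) → (59.83,144.09) → (59.83,85.76) → (38.46,85.76) → (38.46,144.09), returning to the start.

Shape 4 is a closed polygon drawn with `<polygon>`. Its stroke #000000 means score at S534, F2159. After flipping Y the toolpath is (58.59,29.81) → (68.98,37.22) → (112.60,69.28) → (15.65,133.69) → (94.11,68.60) → (58.59,29.81), returning to the start.

Shape 5 is a rectangle drawn with `<rect>`. Its stroke #ff00ff means engrave at S185, F4413. After flipping Y the toolpath is (53.76,148.81) → (93.09,148.81) → (93.09,84.18) → (53.76,84.18) → (53.76,148.81), returning to the start.

; LightBurn 1.4.05
; GRBL device profile, absolute coords
G21
G90
G00 X6.28 Y41.00
M4 S954
G1 X61.41 Y102.74 F1090
G1 X120.02 Y96.78
G1 X20.34 Y141.55
G1 X71.93 Y12.72
G1 X20.65 Y33.45
M5
G00 X30.82 Y43.62
M4 S954
G1 X31.37 Y37.93 F1090
G1 X27.73 Y33.51
G1 X22.04 Y32.96
G1 X17.62 Y36.60
G1 X17.07 Y42.29
G1 X20.71 Y46.71
G1 X26.40 Y47.26
G1 X30.82 Y43.62
M5
G00 X38.46 Y144.09
M4 S534
G1 X59.83 Y144.09 F2159
G1 X59.83 Y85.76
G1 X38.46 Y85.76
G1 X38.46 Y144.09
M5
G00 X58.59 Y29.81
M4 S534
G1 X68.98 Y37.22 F2159
G1 X112.60 Y69.28
G1 X15.65 Y133.69
G1 X94.11 Y68.60
G1 X58.59 Y29.81
M5
G00 X53.76 Y148.81
M4 S185
G1 X93.09 Y148.81 F4413
G1 X93.09 Y84.18
G1 X53.76 Y84.18
G1 X53.76 Y148.81
M5
G00 X0.00 Y0.00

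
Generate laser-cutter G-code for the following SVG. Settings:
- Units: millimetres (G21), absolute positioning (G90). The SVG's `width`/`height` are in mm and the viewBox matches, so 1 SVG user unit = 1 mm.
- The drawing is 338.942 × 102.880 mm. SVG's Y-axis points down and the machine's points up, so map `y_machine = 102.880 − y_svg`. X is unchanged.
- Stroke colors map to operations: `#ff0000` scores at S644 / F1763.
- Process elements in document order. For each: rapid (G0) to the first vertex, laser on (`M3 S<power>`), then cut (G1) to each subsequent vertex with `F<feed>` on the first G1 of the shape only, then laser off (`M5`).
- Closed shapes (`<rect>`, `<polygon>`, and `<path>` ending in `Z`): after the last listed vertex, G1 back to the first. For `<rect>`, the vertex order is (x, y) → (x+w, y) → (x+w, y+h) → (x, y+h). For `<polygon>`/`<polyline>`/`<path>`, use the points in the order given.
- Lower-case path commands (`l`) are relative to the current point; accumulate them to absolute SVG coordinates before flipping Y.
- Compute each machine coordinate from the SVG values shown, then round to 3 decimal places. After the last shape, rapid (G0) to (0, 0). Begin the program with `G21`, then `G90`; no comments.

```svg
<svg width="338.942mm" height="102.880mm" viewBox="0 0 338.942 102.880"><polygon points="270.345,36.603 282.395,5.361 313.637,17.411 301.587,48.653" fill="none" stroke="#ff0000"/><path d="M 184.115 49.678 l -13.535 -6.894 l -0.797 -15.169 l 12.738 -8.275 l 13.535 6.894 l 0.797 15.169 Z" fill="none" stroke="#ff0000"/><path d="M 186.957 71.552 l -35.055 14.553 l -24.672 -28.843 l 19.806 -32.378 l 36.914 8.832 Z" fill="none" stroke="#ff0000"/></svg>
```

viewBox `0 0 338.942 102.880` with mm width/height → 1 unit = 1 mm. Flip: y_m = 102.880 − y_svg.

**Shape 1** — `<polygon>` regular polygon, stroke `#ff0000` → score (S644, F1763). Machine vertices: (270.345,66.277) → (282.395,97.519) → (313.637,85.469) → (301.587,54.227) → (270.345,66.277). Closed: final G1 returns to the first vertex.

**Shape 2** — `<path>` regular polygon, stroke `#ff0000` → score (S644, F1763). Machine vertices: (184.115,53.202) → (170.580,60.096) → (169.783,75.265) → (182.521,83.540) → (196.056,76.646) → (196.853,61.477) → (184.115,53.202). Closed: final G1 returns to the first vertex.

**Shape 3** — `<path>` regular polygon, stroke `#ff0000` → score (S644, F1763). Machine vertices: (186.957,31.328) → (151.902,16.775) → (127.230,45.618) → (147.036,77.996) → (183.950,69.164) → (186.957,31.328). Closed: final G1 returns to the first vertex.

G21
G90
G0 X270.345 Y66.277
M3 S644
G1 X282.395 Y97.519 F1763
G1 X313.637 Y85.469
G1 X301.587 Y54.227
G1 X270.345 Y66.277
M5
G0 X184.115 Y53.202
M3 S644
G1 X170.580 Y60.096 F1763
G1 X169.783 Y75.265
G1 X182.521 Y83.540
G1 X196.056 Y76.646
G1 X196.853 Y61.477
G1 X184.115 Y53.202
M5
G0 X186.957 Y31.328
M3 S644
G1 X151.902 Y16.775 F1763
G1 X127.230 Y45.618
G1 X147.036 Y77.996
G1 X183.950 Y69.164
G1 X186.957 Y31.328
M5
G0 X0.000 Y0.000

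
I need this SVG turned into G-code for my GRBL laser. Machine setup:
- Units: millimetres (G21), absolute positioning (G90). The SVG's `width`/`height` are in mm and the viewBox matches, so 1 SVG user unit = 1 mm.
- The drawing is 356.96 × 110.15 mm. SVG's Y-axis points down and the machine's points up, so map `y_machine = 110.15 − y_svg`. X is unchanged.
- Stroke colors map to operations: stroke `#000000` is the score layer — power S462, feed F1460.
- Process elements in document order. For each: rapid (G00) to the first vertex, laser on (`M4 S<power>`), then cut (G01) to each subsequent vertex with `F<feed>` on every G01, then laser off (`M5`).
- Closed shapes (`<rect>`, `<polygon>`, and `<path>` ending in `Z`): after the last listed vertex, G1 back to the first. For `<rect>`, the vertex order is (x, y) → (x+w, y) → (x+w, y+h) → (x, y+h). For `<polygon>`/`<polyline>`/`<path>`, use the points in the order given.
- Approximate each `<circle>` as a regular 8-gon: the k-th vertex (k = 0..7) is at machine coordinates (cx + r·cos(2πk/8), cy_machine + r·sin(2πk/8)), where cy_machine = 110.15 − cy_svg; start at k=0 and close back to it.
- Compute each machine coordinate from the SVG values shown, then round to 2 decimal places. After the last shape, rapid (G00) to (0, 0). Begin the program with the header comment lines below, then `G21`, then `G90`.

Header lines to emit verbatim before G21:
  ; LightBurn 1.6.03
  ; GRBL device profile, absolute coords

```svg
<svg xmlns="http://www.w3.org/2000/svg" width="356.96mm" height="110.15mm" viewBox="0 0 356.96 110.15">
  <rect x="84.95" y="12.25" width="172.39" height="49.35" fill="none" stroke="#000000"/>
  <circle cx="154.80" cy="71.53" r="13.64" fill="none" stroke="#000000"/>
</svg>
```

; LightBurn 1.6.03
; GRBL device profile, absolute coords
G21
G90
G00 X84.95 Y97.90
M4 S462
G01 X257.34 Y97.90 F1460
G01 X257.34 Y48.55 F1460
G01 X84.95 Y48.55 F1460
G01 X84.95 Y97.90 F1460
M5
G00 X168.44 Y38.62
M4 S462
G01 X164.44 Y48.26 F1460
G01 X154.80 Y52.26 F1460
G01 X145.16 Y48.26 F1460
G01 X141.16 Y38.62 F1460
G01 X145.16 Y28.98 F1460
G01 X154.80 Y24.98 F1460
G01 X164.44 Y28.98 F1460
G01 X168.44 Y38.62 F1460
M5
G00 X0.00 Y0.00

1 u = 1 mm; y_m = 110.15 − y.

[1] `<rect>` rectangle, #000000→score S462 F1460: (84.95,97.90) → (257.34,97.90) → (257.34,48.55) → (84.95,48.55) → (84.95,97.90) (closed)

[2] `<circle>` circle, #000000→score S462 F1460: (168.44,38.62) → (164.44,48.26) → (154.80,52.26) → (145.16,48.26) → (141.16,38.62) → (145.16,28.98) → (154.80,24.98) → (164.44,28.98) → (168.44,38.62) (closed)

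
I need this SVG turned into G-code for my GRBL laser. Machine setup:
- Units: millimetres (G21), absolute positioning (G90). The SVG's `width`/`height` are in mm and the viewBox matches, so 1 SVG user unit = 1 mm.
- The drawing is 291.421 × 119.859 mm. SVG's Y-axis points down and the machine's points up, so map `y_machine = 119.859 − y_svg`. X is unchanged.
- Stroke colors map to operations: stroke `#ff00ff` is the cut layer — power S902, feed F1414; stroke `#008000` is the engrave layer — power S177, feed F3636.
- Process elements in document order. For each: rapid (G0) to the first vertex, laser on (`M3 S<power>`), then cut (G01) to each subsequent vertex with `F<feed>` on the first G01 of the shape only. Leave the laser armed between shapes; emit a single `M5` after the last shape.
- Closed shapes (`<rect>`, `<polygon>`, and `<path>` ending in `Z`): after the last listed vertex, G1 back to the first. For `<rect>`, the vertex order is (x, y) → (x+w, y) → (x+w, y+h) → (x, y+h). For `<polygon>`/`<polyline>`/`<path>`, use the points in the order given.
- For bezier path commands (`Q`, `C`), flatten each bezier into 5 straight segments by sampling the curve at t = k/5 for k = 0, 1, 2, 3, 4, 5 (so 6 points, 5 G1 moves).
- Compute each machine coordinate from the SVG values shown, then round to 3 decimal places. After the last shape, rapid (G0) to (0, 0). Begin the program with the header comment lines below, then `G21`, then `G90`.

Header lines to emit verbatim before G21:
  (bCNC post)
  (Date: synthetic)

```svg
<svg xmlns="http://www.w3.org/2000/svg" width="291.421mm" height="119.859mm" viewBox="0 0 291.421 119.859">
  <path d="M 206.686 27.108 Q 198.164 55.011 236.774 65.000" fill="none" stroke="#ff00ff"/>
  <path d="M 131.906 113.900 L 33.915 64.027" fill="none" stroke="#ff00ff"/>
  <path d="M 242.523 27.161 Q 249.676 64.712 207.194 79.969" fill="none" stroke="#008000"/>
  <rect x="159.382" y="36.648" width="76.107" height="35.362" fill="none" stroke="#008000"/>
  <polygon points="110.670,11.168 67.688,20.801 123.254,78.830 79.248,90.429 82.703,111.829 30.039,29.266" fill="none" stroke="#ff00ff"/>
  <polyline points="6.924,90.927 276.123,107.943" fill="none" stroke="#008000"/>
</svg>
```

viewBox `0 0 291.421 119.859` with mm width/height → 1 unit = 1 mm. Flip: y_m = 119.859 − y_svg.

**Shape 1** — `<path>` quadratic bezier, stroke `#ff00ff` → cut (S902, F1414). Control points (SVG): P0=(206.686,27.108), P1=(198.164,55.011), P2=(236.774,65.000); sampled at t=k/5. Machine vertices: (206.686,92.751) → (205.162,82.306) → (207.410,73.295) → (213.427,65.716) → (223.215,59.571) → (236.774,54.859). Open path.

**Shape 2** — `<path>` line segment, stroke `#ff00ff` → cut (S902, F1414). Machine vertices: (131.906,5.959) → (33.915,55.832). Open path.

**Shape 3** — `<path>` quadratic bezier, stroke `#008000` → engrave (S177, F3636). Control points (SVG): P0=(242.523,27.161), P1=(249.676,64.712), P2=(207.194,79.969); sampled at t=k/5. Machine vertices: (242.523,92.698) → (243.399,78.569) → (240.304,66.224) → (233.238,55.663) → (222.201,46.885) → (207.194,39.890). Open path.

**Shape 4** — `<rect>` rectangle, stroke `#008000` → engrave (S177, F3636). Machine vertices: (159.382,83.211) → (235.489,83.211) → (235.489,47.849) → (159.382,47.849) → (159.382,83.211). Closed: final G1 returns to the first vertex.

**Shape 5** — `<polygon>` closed polygon, stroke `#ff00ff` → cut (S902, F1414). Machine vertices: (110.670,108.691) → (67.688,99.058) → (123.254,41.029) → (79.248,29.430) → (82.703,8.030) → (30.039,90.593) → (110.670,108.691). Closed: final G1 returns to the first vertex.

**Shape 6** — `<polyline>` line segment, stroke `#008000` → engrave (S177, F3636). Machine vertices: (6.924,28.932) → (276.123,11.916). Open path.

(bCNC post)
(Date: synthetic)
G21
G90
G0 X206.686 Y92.751
M3 S902
G01 X205.162 Y82.306 F1414
G01 X207.410 Y73.295
G01 X213.427 Y65.716
G01 X223.215 Y59.571
G01 X236.774 Y54.859
G0 X131.906 Y5.959
M3 S902
G01 X33.915 Y55.832 F1414
G0 X242.523 Y92.698
M3 S177
G01 X243.399 Y78.569 F3636
G01 X240.304 Y66.224
G01 X233.238 Y55.663
G01 X222.201 Y46.885
G01 X207.194 Y39.890
G0 X159.382 Y83.211
M3 S177
G01 X235.489 Y83.211 F3636
G01 X235.489 Y47.849
G01 X159.382 Y47.849
G01 X159.382 Y83.211
G0 X110.670 Y108.691
M3 S902
G01 X67.688 Y99.058 F1414
G01 X123.254 Y41.029
G01 X79.248 Y29.430
G01 X82.703 Y8.030
G01 X30.039 Y90.593
G01 X110.670 Y108.691
G0 X6.924 Y28.932
M3 S177
G01 X276.123 Y11.916 F3636
M5
G0 X0.000 Y0.000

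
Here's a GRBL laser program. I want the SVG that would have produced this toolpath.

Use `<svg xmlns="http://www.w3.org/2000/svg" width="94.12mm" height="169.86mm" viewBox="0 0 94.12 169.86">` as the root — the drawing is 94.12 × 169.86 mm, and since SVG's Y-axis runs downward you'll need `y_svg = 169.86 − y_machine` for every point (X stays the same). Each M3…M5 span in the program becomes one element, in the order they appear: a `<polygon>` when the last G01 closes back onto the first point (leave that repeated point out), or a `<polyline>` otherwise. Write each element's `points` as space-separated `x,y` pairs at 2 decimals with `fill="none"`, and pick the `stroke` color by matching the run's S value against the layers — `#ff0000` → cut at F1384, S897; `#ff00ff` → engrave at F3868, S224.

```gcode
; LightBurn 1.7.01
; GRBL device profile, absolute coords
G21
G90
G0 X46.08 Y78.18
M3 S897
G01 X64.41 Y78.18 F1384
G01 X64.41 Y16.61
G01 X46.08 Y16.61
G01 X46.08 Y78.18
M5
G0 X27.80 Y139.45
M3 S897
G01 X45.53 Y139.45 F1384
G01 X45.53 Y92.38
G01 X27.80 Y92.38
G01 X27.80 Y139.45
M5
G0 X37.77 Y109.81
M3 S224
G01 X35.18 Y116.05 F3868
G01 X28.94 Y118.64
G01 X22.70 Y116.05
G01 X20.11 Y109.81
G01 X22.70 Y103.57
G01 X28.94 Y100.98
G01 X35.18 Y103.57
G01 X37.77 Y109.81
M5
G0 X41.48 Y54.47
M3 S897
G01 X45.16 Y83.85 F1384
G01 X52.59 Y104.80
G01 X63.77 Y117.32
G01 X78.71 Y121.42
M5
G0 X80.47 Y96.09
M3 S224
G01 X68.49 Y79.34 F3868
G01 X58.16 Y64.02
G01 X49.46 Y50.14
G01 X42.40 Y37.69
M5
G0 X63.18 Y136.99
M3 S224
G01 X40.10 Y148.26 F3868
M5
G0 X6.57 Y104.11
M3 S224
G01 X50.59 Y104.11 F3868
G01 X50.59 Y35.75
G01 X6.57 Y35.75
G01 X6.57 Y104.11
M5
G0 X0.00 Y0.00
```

<svg xmlns="http://www.w3.org/2000/svg" width="94.12mm" height="169.86mm" viewBox="0 0 94.12 169.86">
  <polygon points="46.08,91.68 64.41,91.68 64.41,153.25 46.08,153.25" fill="none" stroke="#ff0000"/>
  <polygon points="27.80,30.41 45.53,30.41 45.53,77.48 27.80,77.48" fill="none" stroke="#ff0000"/>
  <polygon points="37.77,60.05 35.18,53.81 28.94,51.22 22.70,53.81 20.11,60.05 22.70,66.29 28.94,68.88 35.18,66.29" fill="none" stroke="#ff00ff"/>
  <polyline points="41.48,115.39 45.16,86.01 52.59,65.06 63.77,52.54 78.71,48.44" fill="none" stroke="#ff0000"/>
  <polyline points="80.47,73.77 68.49,90.52 58.16,105.84 49.46,119.72 42.40,132.17" fill="none" stroke="#ff00ff"/>
  <polyline points="63.18,32.87 40.10,21.60" fill="none" stroke="#ff00ff"/>
  <polygon points="6.57,65.75 50.59,65.75 50.59,134.11 6.57,134.11" fill="none" stroke="#ff00ff"/>
</svg>

Each laser-on run becomes one SVG element. Flip Y back into SVG space with y_svg = 169.86 − y_machine.

Run 1: S897 ⇒ cut layer `#ff0000`. The run returns to its start, so emit a `<polygon>` with points (Y-flipped): 46.08,91.68 64.41,91.68 64.41,153.25 46.08,153.25.

Run 2: S897 ⇒ cut layer `#ff0000`. The run returns to its start, so emit a `<polygon>` with points (Y-flipped): 27.80,30.41 45.53,30.41 45.53,77.48 27.80,77.48.

Run 3: power S224 maps to stroke `#ff00ff` (engrave). The run returns to its start, so emit a `<polygon>` with points (Y-flipped): 37.77,60.05 35.18,53.81 28.94,51.22 22.70,53.81 20.11,60.05 22.70,66.29 28.94,68.88 35.18,66.29.

Run 4: S897 ⇒ cut layer `#ff0000`. The run is open, so emit a `<polyline>` with points (Y-flipped): 41.48,115.39 45.16,86.01 52.59,65.06 63.77,52.54 78.71,48.44.

Run 5: power S224 maps to stroke `#ff00ff` (engrave). The run is open, so emit a `<polyline>` with points (Y-flipped): 80.47,73.77 68.49,90.52 58.16,105.84 49.46,119.72 42.40,132.17.

Run 6: power S224 maps to stroke `#ff00ff` (engrave). The run is open, so emit a `<polyline>` with points (Y-flipped): 63.18,32.87 40.10,21.60.

Run 7: power S224 maps to stroke `#ff00ff` (engrave). The run returns to its start, so emit a `<polygon>` with points (Y-flipped): 6.57,65.75 50.59,65.75 50.59,134.11 6.57,134.11.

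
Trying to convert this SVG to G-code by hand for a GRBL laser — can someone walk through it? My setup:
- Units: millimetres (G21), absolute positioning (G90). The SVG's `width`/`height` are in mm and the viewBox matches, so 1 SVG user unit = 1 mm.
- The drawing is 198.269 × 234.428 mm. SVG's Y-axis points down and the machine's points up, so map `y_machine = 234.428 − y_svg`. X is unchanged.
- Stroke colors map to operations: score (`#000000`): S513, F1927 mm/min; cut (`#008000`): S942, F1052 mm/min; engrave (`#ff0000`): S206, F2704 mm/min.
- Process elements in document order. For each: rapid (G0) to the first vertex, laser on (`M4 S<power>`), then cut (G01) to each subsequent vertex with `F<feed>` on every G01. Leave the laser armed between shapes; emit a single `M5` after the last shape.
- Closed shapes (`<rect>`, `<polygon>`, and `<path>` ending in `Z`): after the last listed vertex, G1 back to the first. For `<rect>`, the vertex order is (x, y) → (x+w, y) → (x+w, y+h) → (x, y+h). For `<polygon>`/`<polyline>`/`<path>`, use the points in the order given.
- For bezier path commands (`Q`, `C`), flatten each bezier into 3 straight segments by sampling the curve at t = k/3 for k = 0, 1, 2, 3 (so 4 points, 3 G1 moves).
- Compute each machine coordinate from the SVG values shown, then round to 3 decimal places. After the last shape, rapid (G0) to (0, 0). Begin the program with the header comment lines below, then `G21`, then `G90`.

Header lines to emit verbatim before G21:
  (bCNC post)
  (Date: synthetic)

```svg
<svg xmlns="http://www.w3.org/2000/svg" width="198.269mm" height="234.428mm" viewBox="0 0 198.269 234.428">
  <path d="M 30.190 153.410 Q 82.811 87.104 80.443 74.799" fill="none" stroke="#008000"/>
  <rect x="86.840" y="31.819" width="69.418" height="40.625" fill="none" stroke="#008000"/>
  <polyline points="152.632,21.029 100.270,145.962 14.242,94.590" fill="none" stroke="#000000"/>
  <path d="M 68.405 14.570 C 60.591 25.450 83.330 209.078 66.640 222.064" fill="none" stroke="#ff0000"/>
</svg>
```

1 u = 1 mm; y_m = 234.428 − y.

[1] `<path>` quadratic bezier, #008000→cut S942 F1052: (30.190,81.018) → (59.161,119.222) → (75.912,145.426) → (80.443,159.629)

[2] `<rect>` rectangle, #008000→cut S942 F1052: (86.840,202.609) → (156.258,202.609) → (156.258,161.984) → (86.840,161.984) → (86.840,202.609) (closed)

[3] `<polyline>` open polyline, #000000→score S513 F1927: (152.632,213.399) → (100.270,88.466) → (14.242,139.838)

[4] `<path>` cubic bezier, #ff0000→engrave S206 F2704: (68.405,219.858) → (68.183,164.113) → (72.779,69.513) → (66.640,12.364)

(bCNC post)
(Date: synthetic)
G21
G90
G0 X30.190 Y81.018
M4 S942
G01 X59.161 Y119.222 F1052
G01 X75.912 Y145.426 F1052
G01 X80.443 Y159.629 F1052
G0 X86.840 Y202.609
M4 S942
G01 X156.258 Y202.609 F1052
G01 X156.258 Y161.984 F1052
G01 X86.840 Y161.984 F1052
G01 X86.840 Y202.609 F1052
G0 X152.632 Y213.399
M4 S513
G01 X100.270 Y88.466 F1927
G01 X14.242 Y139.838 F1927
G0 X68.405 Y219.858
M4 S206
G01 X68.183 Y164.113 F2704
G01 X72.779 Y69.513 F2704
G01 X66.640 Y12.364 F2704
M5
G0 X0.000 Y0.000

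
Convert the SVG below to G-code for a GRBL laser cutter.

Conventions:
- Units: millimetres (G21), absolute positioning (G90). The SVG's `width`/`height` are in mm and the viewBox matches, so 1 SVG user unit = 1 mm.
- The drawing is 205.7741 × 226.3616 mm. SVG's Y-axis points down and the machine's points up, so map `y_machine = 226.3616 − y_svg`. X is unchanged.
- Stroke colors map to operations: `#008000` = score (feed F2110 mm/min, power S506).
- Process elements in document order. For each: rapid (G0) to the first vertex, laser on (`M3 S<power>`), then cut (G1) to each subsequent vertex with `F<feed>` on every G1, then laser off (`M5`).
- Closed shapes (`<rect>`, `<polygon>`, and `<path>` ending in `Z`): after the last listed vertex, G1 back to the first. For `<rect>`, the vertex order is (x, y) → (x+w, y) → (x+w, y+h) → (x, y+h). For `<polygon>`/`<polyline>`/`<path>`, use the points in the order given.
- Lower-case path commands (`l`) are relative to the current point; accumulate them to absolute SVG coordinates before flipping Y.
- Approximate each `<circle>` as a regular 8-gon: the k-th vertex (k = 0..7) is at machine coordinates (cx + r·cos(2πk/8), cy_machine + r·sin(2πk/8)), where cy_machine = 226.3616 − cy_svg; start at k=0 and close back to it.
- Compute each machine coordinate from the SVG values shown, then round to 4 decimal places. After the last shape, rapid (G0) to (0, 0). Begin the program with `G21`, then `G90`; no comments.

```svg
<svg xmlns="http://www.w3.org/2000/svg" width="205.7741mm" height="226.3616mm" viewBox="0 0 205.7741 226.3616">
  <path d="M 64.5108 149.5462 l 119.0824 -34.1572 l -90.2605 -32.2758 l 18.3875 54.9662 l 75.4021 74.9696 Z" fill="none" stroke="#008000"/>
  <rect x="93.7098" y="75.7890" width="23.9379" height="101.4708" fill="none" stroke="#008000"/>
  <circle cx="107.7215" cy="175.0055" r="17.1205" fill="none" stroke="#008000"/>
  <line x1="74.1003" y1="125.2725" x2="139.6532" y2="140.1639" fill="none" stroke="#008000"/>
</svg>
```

G21
G90
G0 X64.5108 Y76.8154
M3 S506
G1 X183.5932 Y110.9726 F2110
G1 X93.3327 Y143.2484 F2110
G1 X111.7202 Y88.2822 F2110
G1 X187.1223 Y13.3126 F2110
G1 X64.5108 Y76.8154 F2110
M5
G0 X93.7098 Y150.5726
M3 S506
G1 X117.6477 Y150.5726 F2110
G1 X117.6477 Y49.1018 F2110
G1 X93.7098 Y49.1018 F2110
G1 X93.7098 Y150.5726 F2110
M5
G0 X124.8420 Y51.3561
M3 S506
G1 X119.8275 Y63.4621 F2110
G1 X107.7215 Y68.4766 F2110
G1 X95.6155 Y63.4621 F2110
G1 X90.6010 Y51.3561 F2110
G1 X95.6155 Y39.2501 F2110
G1 X107.7215 Y34.2356 F2110
G1 X119.8275 Y39.2501 F2110
G1 X124.8420 Y51.3561 F2110
M5
G0 X74.1003 Y101.0891
M3 S506
G1 X139.6532 Y86.1977 F2110
M5
G0 X0.0000 Y0.0000

Since the viewBox matches the mm dimensions, user units are millimetres directly. The only transform is the Y-flip y_m = 226.3616 − y_svg.

Shape 1 is a closed polygon drawn with `<path>`. Its stroke #008000 means score at S506, F2110. After flipping Y the toolpath is (64.5108,76.8154) → (183.5932,110.9726) → (93.3327,143.2484) → (111.7202,88.2822) → (187.1223,13.3126) → (64.5108,76.8154), returning to the start.

Shape 2 is a rectangle drawn with `<rect>`. Its stroke #008000 means score at S506, F2110. After flipping Y the toolpath is (93.7098,150.5726) → (117.6477,150.5726) → (117.6477,49.1018) → (93.7098,49.1018) → (93.7098,150.5726), returning to the start.

Shape 3 is a circle drawn with `<circle>`. Its stroke #008000 means score at S506, F2110. After flipping Y the toolpath is (124.8420,51.3561) → (119.8275,63.4621) → (107.7215,68.4766) → (95.6155,63.4621) → (90.6010,51.3561) → (95.6155,39.2501) → (107.7215,34.2356) → (119.8275,39.2501) → (124.8420,51.3561), returning to the start.

Shape 4 is a line segment drawn with `<line>`. Its stroke #008000 means score at S506, F2110. After flipping Y the toolpath is (74.1003,101.0891) → (139.6532,86.1977).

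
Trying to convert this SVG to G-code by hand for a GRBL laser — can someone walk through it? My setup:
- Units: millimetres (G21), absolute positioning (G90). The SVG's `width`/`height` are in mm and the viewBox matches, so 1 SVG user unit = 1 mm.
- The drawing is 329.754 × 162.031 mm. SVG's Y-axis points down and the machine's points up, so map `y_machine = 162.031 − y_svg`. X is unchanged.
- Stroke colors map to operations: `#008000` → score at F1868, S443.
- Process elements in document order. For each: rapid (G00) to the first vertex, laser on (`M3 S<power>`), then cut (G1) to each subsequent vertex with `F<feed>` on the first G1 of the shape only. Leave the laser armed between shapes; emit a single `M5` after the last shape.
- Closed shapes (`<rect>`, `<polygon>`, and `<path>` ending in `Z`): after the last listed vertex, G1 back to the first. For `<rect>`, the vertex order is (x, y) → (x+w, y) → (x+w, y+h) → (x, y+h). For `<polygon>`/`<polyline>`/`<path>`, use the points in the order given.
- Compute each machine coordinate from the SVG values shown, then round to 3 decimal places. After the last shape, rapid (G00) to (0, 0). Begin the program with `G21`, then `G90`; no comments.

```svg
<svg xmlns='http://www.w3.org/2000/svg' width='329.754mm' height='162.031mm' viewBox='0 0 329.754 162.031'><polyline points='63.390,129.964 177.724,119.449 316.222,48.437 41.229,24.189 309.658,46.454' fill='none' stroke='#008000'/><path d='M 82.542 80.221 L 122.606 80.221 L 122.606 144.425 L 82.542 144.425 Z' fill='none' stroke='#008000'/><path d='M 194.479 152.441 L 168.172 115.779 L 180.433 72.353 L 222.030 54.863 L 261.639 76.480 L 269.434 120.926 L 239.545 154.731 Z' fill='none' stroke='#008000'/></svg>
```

1 u = 1 mm; y_m = 162.031 − y.

[1] `<polyline>` open polyline, #008000→score S443 F1868: (63.390,32.067) → (177.724,42.582) → (316.222,113.594) → (41.229,137.842) → (309.658,115.577)

[2] `<path>` rectangle, #008000→score S443 F1868: (82.542,81.810) → (122.606,81.810) → (122.606,17.606) → (82.542,17.606) → (82.542,81.810) (closed)

[3] `<path>` regular polygon, #008000→score S443 F1868: (194.479,9.590) → (168.172,46.252) → (180.433,89.678) → (222.030,107.168) → (261.639,85.551) → (269.434,41.105) → (239.545,7.300) → (194.479,9.590) (closed)

G21
G90
G00 X63.390 Y32.067
M3 S443
G1 X177.724 Y42.582 F1868
G1 X316.222 Y113.594
G1 X41.229 Y137.842
G1 X309.658 Y115.577
G00 X82.542 Y81.810
M3 S443
G1 X122.606 Y81.810 F1868
G1 X122.606 Y17.606
G1 X82.542 Y17.606
G1 X82.542 Y81.810
G00 X194.479 Y9.590
M3 S443
G1 X168.172 Y46.252 F1868
G1 X180.433 Y89.678
G1 X222.030 Y107.168
G1 X261.639 Y85.551
G1 X269.434 Y41.105
G1 X239.545 Y7.300
G1 X194.479 Y9.590
M5
G00 X0.000 Y0.000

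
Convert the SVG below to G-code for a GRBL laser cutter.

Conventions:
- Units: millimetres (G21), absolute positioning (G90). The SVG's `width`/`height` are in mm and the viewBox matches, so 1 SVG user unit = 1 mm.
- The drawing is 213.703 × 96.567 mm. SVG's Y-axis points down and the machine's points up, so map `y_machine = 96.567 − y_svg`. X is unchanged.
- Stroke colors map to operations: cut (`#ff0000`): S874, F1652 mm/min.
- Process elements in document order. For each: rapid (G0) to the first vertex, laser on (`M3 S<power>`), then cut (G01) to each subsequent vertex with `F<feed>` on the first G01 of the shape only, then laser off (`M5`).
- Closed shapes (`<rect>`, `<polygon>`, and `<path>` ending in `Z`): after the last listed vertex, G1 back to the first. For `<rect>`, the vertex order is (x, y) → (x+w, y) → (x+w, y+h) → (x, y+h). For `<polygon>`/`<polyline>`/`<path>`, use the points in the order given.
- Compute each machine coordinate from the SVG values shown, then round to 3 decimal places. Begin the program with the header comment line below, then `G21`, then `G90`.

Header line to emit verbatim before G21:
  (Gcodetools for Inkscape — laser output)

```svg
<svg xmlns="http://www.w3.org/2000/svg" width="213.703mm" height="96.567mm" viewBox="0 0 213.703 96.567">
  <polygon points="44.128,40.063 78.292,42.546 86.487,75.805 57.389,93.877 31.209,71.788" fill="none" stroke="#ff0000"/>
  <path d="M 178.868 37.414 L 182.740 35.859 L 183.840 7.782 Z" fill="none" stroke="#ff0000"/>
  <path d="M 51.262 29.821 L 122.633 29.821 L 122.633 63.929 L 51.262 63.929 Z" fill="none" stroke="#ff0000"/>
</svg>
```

1 u = 1 mm; y_m = 96.567 − y.

[1] `<polygon>` regular polygon, #ff0000→cut S874 F1652: (44.128,56.504) → (78.292,54.021) → (86.487,20.762) → (57.389,2.690) → (31.209,24.779) → (44.128,56.504) (closed)

[2] `<path>` closed polygon, #ff0000→cut S874 F1652: (178.868,59.153) → (182.740,60.708) → (183.840,88.785) → (178.868,59.153) (closed)

[3] `<path>` rectangle, #ff0000→cut S874 F1652: (51.262,66.746) → (122.633,66.746) → (122.633,32.638) → (51.262,32.638) → (51.262,66.746) (closed)

(Gcodetools for Inkscape — laser output)
G21
G90
G0 X44.128 Y56.504
M3 S874
G01 X78.292 Y54.021 F1652
G01 X86.487 Y20.762
G01 X57.389 Y2.690
G01 X31.209 Y24.779
G01 X44.128 Y56.504
M5
G0 X178.868 Y59.153
M3 S874
G01 X182.740 Y60.708 F1652
G01 X183.840 Y88.785
G01 X178.868 Y59.153
M5
G0 X51.262 Y66.746
M3 S874
G01 X122.633 Y66.746 F1652
G01 X122.633 Y32.638
G01 X51.262 Y32.638
G01 X51.262 Y66.746
M5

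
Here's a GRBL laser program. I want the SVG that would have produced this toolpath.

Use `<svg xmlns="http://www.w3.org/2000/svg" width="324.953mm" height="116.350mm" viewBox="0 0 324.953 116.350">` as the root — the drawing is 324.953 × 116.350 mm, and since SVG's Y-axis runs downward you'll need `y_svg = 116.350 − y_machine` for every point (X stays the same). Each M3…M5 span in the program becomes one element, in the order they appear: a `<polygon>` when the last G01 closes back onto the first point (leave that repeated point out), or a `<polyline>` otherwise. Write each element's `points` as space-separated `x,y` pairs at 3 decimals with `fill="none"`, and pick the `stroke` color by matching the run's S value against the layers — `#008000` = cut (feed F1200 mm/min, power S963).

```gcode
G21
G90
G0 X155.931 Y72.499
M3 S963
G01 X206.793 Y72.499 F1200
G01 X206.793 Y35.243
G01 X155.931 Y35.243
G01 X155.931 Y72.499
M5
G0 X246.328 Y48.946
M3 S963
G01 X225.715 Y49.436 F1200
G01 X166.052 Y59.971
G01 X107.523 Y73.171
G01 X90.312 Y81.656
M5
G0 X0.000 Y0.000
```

<svg xmlns="http://www.w3.org/2000/svg" width="324.953mm" height="116.350mm" viewBox="0 0 324.953 116.350">
  <polygon points="155.931,43.851 206.793,43.851 206.793,81.107 155.931,81.107" fill="none" stroke="#008000"/>
  <polyline points="246.328,67.404 225.715,66.914 166.052,56.379 107.523,43.179 90.312,34.694" fill="none" stroke="#008000"/>
</svg>

y_svg = 116.350 − y_m. Every run uses S963, so all elements get stroke `#008000` (cut).

[1] closed run; points: 155.931,43.851 206.793,43.851 206.793,81.107 155.931,81.107

[2] open run; points: 246.328,67.404 225.715,66.914 166.052,56.379 107.523,43.179 90.312,34.694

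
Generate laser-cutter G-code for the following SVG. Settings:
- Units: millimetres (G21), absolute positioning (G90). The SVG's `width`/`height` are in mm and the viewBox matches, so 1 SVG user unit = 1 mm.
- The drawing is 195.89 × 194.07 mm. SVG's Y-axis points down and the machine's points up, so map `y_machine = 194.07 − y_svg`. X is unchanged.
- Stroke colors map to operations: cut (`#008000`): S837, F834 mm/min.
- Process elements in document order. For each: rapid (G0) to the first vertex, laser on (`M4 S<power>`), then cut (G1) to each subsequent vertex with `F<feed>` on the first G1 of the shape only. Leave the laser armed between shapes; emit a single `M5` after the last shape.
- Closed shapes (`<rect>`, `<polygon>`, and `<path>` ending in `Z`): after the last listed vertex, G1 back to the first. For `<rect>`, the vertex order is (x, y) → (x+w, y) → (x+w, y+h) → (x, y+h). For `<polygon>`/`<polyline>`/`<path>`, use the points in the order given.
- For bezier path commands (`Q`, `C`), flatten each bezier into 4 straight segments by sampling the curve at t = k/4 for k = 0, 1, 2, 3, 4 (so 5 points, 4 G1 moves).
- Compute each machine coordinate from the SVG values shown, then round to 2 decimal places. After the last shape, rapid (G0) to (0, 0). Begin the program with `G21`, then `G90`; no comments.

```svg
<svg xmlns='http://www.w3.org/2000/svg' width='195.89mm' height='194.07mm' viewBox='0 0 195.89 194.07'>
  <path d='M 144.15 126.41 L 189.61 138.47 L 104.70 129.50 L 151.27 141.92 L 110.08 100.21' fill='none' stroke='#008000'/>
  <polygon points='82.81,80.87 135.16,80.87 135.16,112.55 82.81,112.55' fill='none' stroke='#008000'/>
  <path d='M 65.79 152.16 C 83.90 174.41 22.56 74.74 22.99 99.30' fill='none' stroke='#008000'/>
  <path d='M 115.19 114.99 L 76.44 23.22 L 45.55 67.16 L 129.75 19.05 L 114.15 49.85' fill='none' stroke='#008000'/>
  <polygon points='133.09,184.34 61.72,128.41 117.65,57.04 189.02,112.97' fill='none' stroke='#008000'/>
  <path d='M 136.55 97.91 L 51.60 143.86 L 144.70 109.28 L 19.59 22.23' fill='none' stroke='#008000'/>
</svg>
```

1 u = 1 mm; y_m = 194.07 − y.

[1] `<path>` open polyline, #008000→cut S837 F834: (144.15,67.66) → (189.61,55.60) → (104.70,64.57) → (151.27,52.15) → (110.08,93.86)

[2] `<polygon>` rectangle, #008000→cut S837 F834: (82.81,113.20) → (135.16,113.20) → (135.16,81.52) → (82.81,81.52) → (82.81,113.20) (closed)

[3] `<path>` cubic bezier, #008000→cut S837 F834: (65.79,41.91) → (66.68,44.24) → (51.02,69.21) → (32.04,93.74) → (22.99,94.77)

[4] `<path>` open polyline, #008000→cut S837 F834: (115.19,79.08) → (76.44,170.85) → (45.55,126.91) → (129.75,175.02) → (114.15,144.22)

[5] `<polygon>` regular polygon, #008000→cut S837 F834: (133.09,9.73) → (61.72,65.66) → (117.65,137.03) → (189.02,81.10) → (133.09,9.73) (closed)

[6] `<path>` open polyline, #008000→cut S837 F834: (136.55,96.16) → (51.60,50.21) → (144.70,84.79) → (19.59,171.84)

G21
G90
G0 X144.15 Y67.66
M4 S837
G1 X189.61 Y55.60 F834
G1 X104.70 Y64.57
G1 X151.27 Y52.15
G1 X110.08 Y93.86
G0 X82.81 Y113.20
M4 S837
G1 X135.16 Y113.20 F834
G1 X135.16 Y81.52
G1 X82.81 Y81.52
G1 X82.81 Y113.20
G0 X65.79 Y41.91
M4 S837
G1 X66.68 Y44.24 F834
G1 X51.02 Y69.21
G1 X32.04 Y93.74
G1 X22.99 Y94.77
G0 X115.19 Y79.08
M4 S837
G1 X76.44 Y170.85 F834
G1 X45.55 Y126.91
G1 X129.75 Y175.02
G1 X114.15 Y144.22
G0 X133.09 Y9.73
M4 S837
G1 X61.72 Y65.66 F834
G1 X117.65 Y137.03
G1 X189.02 Y81.10
G1 X133.09 Y9.73
G0 X136.55 Y96.16
M4 S837
G1 X51.60 Y50.21 F834
G1 X144.70 Y84.79
G1 X19.59 Y171.84
M5
G0 X0.00 Y0.00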